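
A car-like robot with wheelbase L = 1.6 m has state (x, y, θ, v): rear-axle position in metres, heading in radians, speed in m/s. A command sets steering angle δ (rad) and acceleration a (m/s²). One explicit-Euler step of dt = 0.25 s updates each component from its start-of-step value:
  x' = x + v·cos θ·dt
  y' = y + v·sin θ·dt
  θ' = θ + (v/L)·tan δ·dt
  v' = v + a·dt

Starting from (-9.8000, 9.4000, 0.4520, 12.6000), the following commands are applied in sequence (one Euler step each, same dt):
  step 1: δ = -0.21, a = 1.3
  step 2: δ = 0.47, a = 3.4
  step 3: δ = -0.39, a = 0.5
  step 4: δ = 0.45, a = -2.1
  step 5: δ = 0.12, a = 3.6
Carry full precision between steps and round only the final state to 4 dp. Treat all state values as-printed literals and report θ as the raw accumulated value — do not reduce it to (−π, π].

after step 1 (δ=-0.21, a=1.3): (-6.966338, 10.775812, 0.032376, 12.925000)
after step 2 (δ=0.47, a=3.4): (-3.736781, 10.880408, 1.058229, 13.775000)
after step 3 (δ=-0.39, a=0.5): (-2.047909, 13.881595, 0.173497, 13.900000)
after step 4 (δ=0.45, a=-2.1): (1.374921, 14.481478, 1.222633, 13.375000)
after step 5 (δ=0.12, a=3.6): (2.515716, 17.624606, 1.474625, 14.275000)

(2.5157, 17.6246, 1.4746, 14.2750)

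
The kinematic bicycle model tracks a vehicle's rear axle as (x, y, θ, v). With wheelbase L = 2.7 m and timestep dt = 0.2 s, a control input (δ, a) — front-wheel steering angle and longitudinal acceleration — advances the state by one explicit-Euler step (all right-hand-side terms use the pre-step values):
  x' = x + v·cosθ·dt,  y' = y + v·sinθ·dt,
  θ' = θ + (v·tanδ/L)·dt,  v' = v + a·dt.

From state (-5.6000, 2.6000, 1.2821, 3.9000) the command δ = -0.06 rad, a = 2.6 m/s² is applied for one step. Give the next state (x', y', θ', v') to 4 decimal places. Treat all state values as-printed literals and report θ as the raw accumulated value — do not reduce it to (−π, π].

(-5.3779, 3.3477, 1.2647, 4.4200)

x' = -5.6000 + 3.9000·cos(1.2821)·0.2 = -5.3779
y' = 2.6000 + 3.9000·sin(1.2821)·0.2 = 3.3477
θ' = 1.2821 + (3.9000/2.7)·tan(-0.06)·0.2 = 1.2647
v' = 3.9000 + 2.6000·0.2 = 4.4200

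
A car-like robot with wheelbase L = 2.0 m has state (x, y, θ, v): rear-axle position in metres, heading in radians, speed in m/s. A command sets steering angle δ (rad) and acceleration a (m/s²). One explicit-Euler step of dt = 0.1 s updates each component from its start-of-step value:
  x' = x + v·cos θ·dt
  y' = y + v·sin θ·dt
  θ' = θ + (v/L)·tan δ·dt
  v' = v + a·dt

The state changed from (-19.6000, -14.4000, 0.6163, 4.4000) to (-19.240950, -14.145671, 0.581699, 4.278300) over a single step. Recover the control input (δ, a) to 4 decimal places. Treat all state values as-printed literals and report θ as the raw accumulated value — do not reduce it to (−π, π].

δ = -0.1560, a = -1.2170

a = (v'−v)/dt = (-0.121700)/0.1 = -1.2170
Δθ = θ'−θ = -0.034601;  (v·dt/L) = 4.4000·0.1/2.0 = 0.220000
tan δ = Δθ·L/(v·dt) = -0.157277  →  δ = -0.1560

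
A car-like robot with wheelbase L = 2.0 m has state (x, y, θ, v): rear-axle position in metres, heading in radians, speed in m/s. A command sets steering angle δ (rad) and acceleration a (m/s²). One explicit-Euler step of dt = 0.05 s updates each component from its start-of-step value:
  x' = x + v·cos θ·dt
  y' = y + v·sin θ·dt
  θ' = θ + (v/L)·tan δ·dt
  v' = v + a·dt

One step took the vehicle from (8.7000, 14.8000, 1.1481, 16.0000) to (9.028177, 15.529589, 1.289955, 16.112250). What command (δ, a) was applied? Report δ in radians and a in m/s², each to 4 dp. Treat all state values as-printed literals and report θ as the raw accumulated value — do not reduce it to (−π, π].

a = (v'−v)/dt = (0.112250)/0.05 = 2.2450
Δθ = θ'−θ = 0.141855;  (v·dt/L) = 16.0000·0.05/2.0 = 0.400000
tan δ = Δθ·L/(v·dt) = 0.354638  →  δ = 0.3408

δ = 0.3408, a = 2.2450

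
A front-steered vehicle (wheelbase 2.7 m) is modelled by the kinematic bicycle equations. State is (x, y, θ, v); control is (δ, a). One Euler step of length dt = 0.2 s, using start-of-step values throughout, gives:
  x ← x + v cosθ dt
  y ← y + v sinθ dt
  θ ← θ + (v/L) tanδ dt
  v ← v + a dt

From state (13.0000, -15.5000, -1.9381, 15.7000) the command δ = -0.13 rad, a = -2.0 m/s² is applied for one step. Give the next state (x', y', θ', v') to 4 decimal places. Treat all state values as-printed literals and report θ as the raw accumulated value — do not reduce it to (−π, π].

x' = 13.0000 + 15.7000·cos(-1.9381)·0.2 = 11.8724
y' = -15.5000 + 15.7000·sin(-1.9381)·0.2 = -18.4306
θ' = -1.9381 + (15.7000/2.7)·tan(-0.13)·0.2 = -2.0901
v' = 15.7000 − 2.0000·0.2 = 15.3000

(11.8724, -18.4306, -2.0901, 15.3000)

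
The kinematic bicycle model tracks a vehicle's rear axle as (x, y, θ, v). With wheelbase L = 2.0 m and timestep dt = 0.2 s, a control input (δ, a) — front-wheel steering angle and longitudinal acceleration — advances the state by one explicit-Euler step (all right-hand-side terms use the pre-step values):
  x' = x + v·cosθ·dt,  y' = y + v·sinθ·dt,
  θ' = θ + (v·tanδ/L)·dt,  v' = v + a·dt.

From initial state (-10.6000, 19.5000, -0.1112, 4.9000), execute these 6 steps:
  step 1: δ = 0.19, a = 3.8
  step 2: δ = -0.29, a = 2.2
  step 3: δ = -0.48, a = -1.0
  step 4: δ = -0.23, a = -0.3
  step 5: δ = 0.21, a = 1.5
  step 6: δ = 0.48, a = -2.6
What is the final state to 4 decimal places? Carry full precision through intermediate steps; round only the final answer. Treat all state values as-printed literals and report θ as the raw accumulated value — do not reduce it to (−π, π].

(-4.2584, 17.2712, -0.1975, 5.6200)

after step 1 (δ=0.19, a=3.8): (-9.626053, 19.391248, -0.016963, 5.660000)
after step 2 (δ=-0.29, a=2.2): (-8.494216, 19.372047, -0.185865, 6.100000)
after step 3 (δ=-0.48, a=-1.0): (-7.295228, 19.146595, -0.503438, 5.900000)
after step 4 (δ=-0.23, a=-0.3): (-6.261631, 18.577317, -0.641582, 5.840000)
after step 5 (δ=0.21, a=1.5): (-5.325888, 17.878311, -0.517107, 6.140000)
after step 6 (δ=0.48, a=-2.6): (-4.258446, 17.271228, -0.197452, 5.620000)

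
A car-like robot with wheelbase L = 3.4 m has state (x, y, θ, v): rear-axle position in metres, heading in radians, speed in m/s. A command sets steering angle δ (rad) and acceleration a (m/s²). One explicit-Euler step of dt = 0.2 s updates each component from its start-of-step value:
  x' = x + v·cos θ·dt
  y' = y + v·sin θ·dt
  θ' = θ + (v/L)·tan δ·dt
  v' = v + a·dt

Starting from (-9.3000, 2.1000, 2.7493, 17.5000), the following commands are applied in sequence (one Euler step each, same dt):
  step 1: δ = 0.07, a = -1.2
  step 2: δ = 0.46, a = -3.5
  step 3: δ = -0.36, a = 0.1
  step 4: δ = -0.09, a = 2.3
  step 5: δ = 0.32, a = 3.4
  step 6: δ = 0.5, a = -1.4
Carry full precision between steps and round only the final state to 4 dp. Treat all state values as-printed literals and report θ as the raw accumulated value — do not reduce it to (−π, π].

after step 1 (δ=0.07, a=-1.2): (-12.534122, 3.438078, 2.821477, 17.260000)
after step 2 (δ=0.46, a=-3.5): (-15.810757, 4.524341, 3.324503, 16.560000)
after step 3 (δ=-0.36, a=0.1): (-19.067508, 3.921915, 2.957842, 16.580000)
after step 4 (δ=-0.09, a=2.3): (-22.327684, 4.527808, 2.869828, 17.040000)
after step 5 (δ=0.32, a=3.4): (-25.610606, 5.442623, 3.201997, 17.720000)
after step 6 (δ=0.5, a=-1.4): (-29.148143, 5.228679, 3.771437, 17.440000)

(-29.1481, 5.2287, 3.7714, 17.4400)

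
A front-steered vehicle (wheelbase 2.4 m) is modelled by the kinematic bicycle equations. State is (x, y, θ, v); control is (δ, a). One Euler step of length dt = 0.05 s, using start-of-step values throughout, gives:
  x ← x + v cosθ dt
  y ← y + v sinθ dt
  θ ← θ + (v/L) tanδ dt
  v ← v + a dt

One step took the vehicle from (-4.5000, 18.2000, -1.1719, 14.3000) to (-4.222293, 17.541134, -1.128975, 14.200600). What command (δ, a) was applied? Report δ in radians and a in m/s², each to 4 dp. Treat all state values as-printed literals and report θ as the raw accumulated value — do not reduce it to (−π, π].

δ = 0.1431, a = -1.9880

a = (v'−v)/dt = (-0.099400)/0.05 = -1.9880
Δθ = θ'−θ = 0.042925;  (v·dt/L) = 14.3000·0.05/2.4 = 0.297917
tan δ = Δθ·L/(v·dt) = 0.144084  →  δ = 0.1431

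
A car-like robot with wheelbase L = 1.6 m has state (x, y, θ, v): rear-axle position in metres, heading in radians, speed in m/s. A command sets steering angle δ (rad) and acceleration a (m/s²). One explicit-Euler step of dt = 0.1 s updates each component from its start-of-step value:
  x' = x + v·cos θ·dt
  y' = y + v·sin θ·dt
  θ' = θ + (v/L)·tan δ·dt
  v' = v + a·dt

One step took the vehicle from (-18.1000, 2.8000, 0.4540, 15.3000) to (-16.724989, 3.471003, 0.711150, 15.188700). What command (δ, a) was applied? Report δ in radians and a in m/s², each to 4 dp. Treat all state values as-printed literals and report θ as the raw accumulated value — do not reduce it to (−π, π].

δ = 0.2627, a = -1.1130

a = (v'−v)/dt = (-0.111300)/0.1 = -1.1130
Δθ = θ'−θ = 0.257150;  (v·dt/L) = 15.3000·0.1/1.6 = 0.956250
tan δ = Δθ·L/(v·dt) = 0.268915  →  δ = 0.2627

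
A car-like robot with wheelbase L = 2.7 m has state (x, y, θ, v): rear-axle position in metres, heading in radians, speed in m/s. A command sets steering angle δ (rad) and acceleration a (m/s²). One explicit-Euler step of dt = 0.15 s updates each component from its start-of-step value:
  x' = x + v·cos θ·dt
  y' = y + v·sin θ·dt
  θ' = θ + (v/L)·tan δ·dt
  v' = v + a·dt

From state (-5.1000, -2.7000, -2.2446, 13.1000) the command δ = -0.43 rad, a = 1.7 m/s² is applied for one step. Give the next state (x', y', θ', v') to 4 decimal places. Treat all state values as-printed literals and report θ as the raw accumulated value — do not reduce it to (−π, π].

x' = -5.1000 + 13.1000·cos(-2.2446)·0.15 = -6.3261
y' = -2.7000 + 13.1000·sin(-2.2446)·0.15 = -4.2356
θ' = -2.2446 + (13.1000/2.7)·tan(-0.43)·0.15 = -2.5784
v' = 13.1000 + 1.7000·0.15 = 13.3550

(-6.3261, -4.2356, -2.5784, 13.3550)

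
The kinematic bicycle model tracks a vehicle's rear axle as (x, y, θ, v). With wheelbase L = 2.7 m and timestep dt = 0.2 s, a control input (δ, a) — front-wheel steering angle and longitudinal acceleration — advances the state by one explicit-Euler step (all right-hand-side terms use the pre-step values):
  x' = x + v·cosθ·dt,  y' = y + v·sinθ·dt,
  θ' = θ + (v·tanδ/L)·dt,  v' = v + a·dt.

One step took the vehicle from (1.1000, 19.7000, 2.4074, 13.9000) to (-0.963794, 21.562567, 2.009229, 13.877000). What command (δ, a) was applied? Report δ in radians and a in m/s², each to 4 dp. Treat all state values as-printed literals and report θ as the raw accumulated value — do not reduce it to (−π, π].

δ = -0.3690, a = -0.1150

a = (v'−v)/dt = (-0.023000)/0.2 = -0.1150
Δθ = θ'−θ = -0.398171;  (v·dt/L) = 13.9000·0.2/2.7 = 1.029630
tan δ = Δθ·L/(v·dt) = -0.386713  →  δ = -0.3690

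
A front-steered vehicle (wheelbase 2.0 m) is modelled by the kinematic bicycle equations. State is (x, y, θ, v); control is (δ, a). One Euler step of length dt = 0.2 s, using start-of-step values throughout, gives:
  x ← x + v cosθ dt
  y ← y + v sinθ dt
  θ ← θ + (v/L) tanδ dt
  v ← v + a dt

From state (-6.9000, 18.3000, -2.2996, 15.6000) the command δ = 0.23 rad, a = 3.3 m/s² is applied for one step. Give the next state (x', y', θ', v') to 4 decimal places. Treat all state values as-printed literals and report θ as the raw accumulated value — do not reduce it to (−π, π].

(-8.9779, 15.9726, -1.9343, 16.2600)

x' = -6.9000 + 15.6000·cos(-2.2996)·0.2 = -8.9779
y' = 18.3000 + 15.6000·sin(-2.2996)·0.2 = 15.9726
θ' = -2.2996 + (15.6000/2.0)·tan(0.23)·0.2 = -1.9343
v' = 15.6000 + 3.3000·0.2 = 16.2600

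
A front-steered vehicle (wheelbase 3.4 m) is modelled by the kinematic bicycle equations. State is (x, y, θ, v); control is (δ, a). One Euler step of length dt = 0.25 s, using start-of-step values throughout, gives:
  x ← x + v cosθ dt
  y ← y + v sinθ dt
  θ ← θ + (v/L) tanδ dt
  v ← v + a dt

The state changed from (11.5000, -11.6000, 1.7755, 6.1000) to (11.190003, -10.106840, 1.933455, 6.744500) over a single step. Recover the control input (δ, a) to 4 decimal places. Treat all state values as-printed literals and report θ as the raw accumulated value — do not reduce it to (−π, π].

δ = 0.3386, a = 2.5780

a = (v'−v)/dt = (0.644500)/0.25 = 2.5780
Δθ = θ'−θ = 0.157955;  (v·dt/L) = 6.1000·0.25/3.4 = 0.448529
tan δ = Δθ·L/(v·dt) = 0.352162  →  δ = 0.3386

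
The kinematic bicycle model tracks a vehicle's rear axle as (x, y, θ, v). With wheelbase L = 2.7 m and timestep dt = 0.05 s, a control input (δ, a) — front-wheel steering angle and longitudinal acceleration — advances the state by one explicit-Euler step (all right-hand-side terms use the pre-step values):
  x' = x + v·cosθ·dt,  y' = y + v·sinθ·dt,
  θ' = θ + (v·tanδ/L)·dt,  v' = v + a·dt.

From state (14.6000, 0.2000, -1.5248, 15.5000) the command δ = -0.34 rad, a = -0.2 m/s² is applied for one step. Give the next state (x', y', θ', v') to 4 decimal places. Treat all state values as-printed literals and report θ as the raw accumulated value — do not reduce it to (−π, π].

(14.6356, -0.5742, -1.6263, 15.4900)

x' = 14.6000 + 15.5000·cos(-1.5248)·0.05 = 14.6356
y' = 0.2000 + 15.5000·sin(-1.5248)·0.05 = -0.5742
θ' = -1.5248 + (15.5000/2.7)·tan(-0.34)·0.05 = -1.6263
v' = 15.5000 − 0.2000·0.05 = 15.4900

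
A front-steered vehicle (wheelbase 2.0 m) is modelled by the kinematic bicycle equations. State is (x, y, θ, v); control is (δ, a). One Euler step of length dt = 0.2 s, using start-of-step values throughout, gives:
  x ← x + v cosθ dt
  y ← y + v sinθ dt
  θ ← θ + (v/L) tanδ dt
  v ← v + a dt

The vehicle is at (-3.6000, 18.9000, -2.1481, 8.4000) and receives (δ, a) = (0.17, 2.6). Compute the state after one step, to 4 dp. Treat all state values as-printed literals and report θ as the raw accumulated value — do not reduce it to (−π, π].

x' = -3.6000 + 8.4000·cos(-2.1481)·0.2 = -4.5169
y' = 18.9000 + 8.4000·sin(-2.1481)·0.2 = 17.4923
θ' = -2.1481 + (8.4000/2.0)·tan(0.17)·0.2 = -2.0039
v' = 8.4000 + 2.6000·0.2 = 8.9200

(-4.5169, 17.4923, -2.0039, 8.9200)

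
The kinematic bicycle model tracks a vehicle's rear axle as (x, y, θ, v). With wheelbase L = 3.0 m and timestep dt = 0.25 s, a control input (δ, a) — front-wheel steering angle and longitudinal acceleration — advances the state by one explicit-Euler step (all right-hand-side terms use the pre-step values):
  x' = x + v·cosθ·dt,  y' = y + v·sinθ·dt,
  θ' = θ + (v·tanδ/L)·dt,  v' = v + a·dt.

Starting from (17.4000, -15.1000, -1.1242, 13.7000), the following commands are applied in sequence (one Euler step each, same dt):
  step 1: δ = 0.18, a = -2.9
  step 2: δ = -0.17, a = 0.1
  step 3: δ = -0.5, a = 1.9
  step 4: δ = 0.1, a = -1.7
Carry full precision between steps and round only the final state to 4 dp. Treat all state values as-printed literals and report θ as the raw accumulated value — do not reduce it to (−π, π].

(21.9082, -27.0055, -1.5812, 13.0500)

after step 1 (δ=0.18, a=-2.9): (18.879251, -18.189084, -0.916451, 12.975000)
after step 2 (δ=-0.17, a=0.1): (20.853526, -20.762827, -1.102055, 13.000000)
after step 3 (δ=-0.5, a=1.9): (22.321757, -23.662275, -1.693883, 13.475000)
after step 4 (δ=0.1, a=-1.7): (21.908155, -27.005538, -1.581216, 13.050000)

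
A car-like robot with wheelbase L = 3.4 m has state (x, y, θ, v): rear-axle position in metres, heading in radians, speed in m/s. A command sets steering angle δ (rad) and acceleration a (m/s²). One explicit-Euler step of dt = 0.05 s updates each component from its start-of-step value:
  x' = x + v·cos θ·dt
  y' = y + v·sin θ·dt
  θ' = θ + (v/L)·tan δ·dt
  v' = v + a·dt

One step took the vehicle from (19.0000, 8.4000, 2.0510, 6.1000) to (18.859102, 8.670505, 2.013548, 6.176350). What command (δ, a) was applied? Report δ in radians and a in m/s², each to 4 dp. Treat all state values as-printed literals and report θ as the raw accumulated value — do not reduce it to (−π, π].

δ = -0.3955, a = 1.5270

a = (v'−v)/dt = (0.076350)/0.05 = 1.5270
Δθ = θ'−θ = -0.037452;  (v·dt/L) = 6.1000·0.05/3.4 = 0.089706
tan δ = Δθ·L/(v·dt) = -0.417498  →  δ = -0.3955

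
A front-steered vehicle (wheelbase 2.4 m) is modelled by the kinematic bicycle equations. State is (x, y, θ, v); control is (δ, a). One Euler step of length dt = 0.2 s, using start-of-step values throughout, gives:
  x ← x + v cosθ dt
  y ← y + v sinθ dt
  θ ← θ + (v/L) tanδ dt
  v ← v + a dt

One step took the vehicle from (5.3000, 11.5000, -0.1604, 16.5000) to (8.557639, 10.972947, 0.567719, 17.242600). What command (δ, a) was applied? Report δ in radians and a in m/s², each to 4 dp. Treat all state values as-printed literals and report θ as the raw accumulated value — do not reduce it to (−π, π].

a = (v'−v)/dt = (0.742600)/0.2 = 3.7130
Δθ = θ'−θ = 0.728119;  (v·dt/L) = 16.5000·0.2/2.4 = 1.375000
tan δ = Δθ·L/(v·dt) = 0.529541  →  δ = 0.4870

δ = 0.4870, a = 3.7130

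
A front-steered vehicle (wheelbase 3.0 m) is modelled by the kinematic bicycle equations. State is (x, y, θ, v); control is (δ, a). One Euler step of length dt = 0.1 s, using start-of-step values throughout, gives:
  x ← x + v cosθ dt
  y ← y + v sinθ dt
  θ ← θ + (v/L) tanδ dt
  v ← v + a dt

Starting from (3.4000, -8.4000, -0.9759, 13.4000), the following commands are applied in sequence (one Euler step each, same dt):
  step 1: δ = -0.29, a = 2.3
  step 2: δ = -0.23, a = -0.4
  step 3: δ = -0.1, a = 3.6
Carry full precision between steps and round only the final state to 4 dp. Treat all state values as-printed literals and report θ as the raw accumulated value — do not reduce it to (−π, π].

(5.2307, -12.0043, -1.2610, 13.9500)

after step 1 (δ=-0.29, a=2.3): (4.150967, -9.509797, -1.109191, 13.630000)
after step 2 (δ=-0.23, a=-0.4): (4.758028, -10.730143, -1.215570, 13.590000)
after step 3 (δ=-0.1, a=3.6): (5.230691, -12.004298, -1.261022, 13.950000)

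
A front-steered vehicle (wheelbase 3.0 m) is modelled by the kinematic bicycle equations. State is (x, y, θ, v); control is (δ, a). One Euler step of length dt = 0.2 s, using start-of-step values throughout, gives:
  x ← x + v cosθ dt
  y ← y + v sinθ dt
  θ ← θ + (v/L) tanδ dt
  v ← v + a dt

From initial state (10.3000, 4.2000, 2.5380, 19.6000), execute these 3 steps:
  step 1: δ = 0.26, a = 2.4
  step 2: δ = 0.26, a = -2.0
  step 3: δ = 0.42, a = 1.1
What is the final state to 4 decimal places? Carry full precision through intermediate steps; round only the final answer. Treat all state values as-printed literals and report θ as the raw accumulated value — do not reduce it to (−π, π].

after step 1 (δ=0.26, a=2.4): (7.072657, 6.425008, 2.885601, 20.080000)
after step 2 (δ=0.26, a=-2.0): (3.187527, 7.441876, 3.241716, 19.680000)
after step 3 (δ=0.42, a=1.1): (-0.728761, 7.048450, 3.827619, 19.900000)

(-0.7288, 7.0485, 3.8276, 19.9000)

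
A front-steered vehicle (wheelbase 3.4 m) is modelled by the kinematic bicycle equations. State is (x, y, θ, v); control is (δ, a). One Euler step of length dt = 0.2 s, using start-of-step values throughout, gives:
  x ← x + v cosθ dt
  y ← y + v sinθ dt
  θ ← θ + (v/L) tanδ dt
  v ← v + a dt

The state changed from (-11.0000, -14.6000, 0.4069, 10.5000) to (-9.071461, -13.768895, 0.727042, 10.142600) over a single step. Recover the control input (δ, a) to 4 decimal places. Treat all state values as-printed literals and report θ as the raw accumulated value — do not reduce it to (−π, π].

a = (v'−v)/dt = (-0.357400)/0.2 = -1.7870
Δθ = θ'−θ = 0.320142;  (v·dt/L) = 10.5000·0.2/3.4 = 0.617647
tan δ = Δθ·L/(v·dt) = 0.518325  →  δ = 0.4782

δ = 0.4782, a = -1.7870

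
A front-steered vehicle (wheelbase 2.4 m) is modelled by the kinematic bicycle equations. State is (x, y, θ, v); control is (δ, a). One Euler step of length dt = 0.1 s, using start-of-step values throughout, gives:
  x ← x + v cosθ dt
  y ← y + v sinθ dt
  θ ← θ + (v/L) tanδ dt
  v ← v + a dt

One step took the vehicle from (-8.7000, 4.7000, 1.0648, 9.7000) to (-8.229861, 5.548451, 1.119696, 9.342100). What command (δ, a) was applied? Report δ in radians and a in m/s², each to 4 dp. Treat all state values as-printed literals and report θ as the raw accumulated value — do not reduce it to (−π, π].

δ = 0.1350, a = -3.5790

a = (v'−v)/dt = (-0.357900)/0.1 = -3.5790
Δθ = θ'−θ = 0.054896;  (v·dt/L) = 9.7000·0.1/2.4 = 0.404167
tan δ = Δθ·L/(v·dt) = 0.135825  →  δ = 0.1350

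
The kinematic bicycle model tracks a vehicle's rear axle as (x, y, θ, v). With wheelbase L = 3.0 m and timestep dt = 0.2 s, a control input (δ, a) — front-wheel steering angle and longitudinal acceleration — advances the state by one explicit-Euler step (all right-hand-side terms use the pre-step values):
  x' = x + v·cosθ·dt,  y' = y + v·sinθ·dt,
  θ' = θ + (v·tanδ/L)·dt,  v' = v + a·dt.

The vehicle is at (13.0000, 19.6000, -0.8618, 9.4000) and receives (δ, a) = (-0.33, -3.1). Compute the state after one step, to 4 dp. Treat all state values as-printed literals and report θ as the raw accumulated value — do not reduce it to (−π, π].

x' = 13.0000 + 9.4000·cos(-0.8618)·0.2 = 14.2240
y' = 19.6000 + 9.4000·sin(-0.8618)·0.2 = 18.1731
θ' = -0.8618 + (9.4000/3.0)·tan(-0.33)·0.2 = -1.0764
v' = 9.4000 − 3.1000·0.2 = 8.7800

(14.2240, 18.1731, -1.0764, 8.7800)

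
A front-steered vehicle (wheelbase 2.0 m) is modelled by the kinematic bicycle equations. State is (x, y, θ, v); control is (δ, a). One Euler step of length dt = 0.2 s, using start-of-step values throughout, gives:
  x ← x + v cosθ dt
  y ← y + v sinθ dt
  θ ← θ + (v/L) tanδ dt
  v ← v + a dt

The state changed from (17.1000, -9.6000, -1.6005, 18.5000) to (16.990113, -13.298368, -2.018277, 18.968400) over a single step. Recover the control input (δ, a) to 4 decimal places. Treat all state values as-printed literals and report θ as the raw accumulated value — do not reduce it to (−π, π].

δ = -0.2221, a = 2.3420

a = (v'−v)/dt = (0.468400)/0.2 = 2.3420
Δθ = θ'−θ = -0.417777;  (v·dt/L) = 18.5000·0.2/2.0 = 1.850000
tan δ = Δθ·L/(v·dt) = -0.225825  →  δ = -0.2221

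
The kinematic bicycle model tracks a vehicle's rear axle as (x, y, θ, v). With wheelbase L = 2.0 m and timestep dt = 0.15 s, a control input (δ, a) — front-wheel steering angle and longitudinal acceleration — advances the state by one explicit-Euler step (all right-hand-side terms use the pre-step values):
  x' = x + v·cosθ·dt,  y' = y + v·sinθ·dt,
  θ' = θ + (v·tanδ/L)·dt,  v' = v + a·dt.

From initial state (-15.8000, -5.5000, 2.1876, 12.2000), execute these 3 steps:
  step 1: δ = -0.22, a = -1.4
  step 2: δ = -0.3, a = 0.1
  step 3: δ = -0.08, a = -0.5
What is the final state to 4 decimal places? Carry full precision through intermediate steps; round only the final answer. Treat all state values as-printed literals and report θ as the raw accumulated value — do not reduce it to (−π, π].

after step 1 (δ=-0.22, a=-1.4): (-16.858528, -4.007211, 1.982988, 11.990000)
after step 2 (δ=-0.3, a=0.1): (-17.579041, -2.359345, 1.704818, 12.005000)
after step 3 (δ=-0.08, a=-0.5): (-17.819658, -0.574743, 1.632634, 11.930000)

(-17.8197, -0.5747, 1.6326, 11.9300)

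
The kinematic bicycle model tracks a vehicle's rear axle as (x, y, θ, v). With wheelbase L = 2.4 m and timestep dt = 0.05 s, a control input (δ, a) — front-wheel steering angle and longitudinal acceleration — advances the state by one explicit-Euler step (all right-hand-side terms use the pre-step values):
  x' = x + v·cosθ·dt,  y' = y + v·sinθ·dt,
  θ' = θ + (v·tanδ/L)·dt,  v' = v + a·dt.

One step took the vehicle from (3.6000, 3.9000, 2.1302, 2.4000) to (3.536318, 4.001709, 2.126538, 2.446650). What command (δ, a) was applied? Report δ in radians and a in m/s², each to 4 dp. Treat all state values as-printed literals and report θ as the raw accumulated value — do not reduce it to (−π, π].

δ = -0.0731, a = 0.9330

a = (v'−v)/dt = (0.046650)/0.05 = 0.9330
Δθ = θ'−θ = -0.003662;  (v·dt/L) = 2.4000·0.05/2.4 = 0.050000
tan δ = Δθ·L/(v·dt) = -0.073240  →  δ = -0.0731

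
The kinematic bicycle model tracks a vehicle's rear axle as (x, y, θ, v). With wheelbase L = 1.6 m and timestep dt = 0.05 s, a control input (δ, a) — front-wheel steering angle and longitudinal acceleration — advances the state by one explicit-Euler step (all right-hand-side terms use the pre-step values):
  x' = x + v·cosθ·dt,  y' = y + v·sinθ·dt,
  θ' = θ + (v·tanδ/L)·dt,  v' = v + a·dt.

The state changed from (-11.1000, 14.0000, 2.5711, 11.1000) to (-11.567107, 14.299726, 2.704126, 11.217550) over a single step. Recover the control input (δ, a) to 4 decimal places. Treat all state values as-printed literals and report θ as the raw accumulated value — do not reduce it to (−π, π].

δ = 0.3662, a = 2.3510

a = (v'−v)/dt = (0.117550)/0.05 = 2.3510
Δθ = θ'−θ = 0.133026;  (v·dt/L) = 11.1000·0.05/1.6 = 0.346875
tan δ = Δθ·L/(v·dt) = 0.383498  →  δ = 0.3662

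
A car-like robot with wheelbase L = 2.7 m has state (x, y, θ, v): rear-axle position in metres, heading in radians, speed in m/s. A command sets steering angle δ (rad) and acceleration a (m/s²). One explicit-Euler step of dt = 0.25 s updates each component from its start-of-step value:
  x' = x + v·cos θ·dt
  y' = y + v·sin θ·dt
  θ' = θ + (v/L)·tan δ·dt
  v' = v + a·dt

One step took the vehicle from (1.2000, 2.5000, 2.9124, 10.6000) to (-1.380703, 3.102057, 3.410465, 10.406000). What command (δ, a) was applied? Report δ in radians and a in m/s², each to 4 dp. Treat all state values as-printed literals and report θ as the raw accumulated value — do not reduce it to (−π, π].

a = (v'−v)/dt = (-0.194000)/0.25 = -0.7760
Δθ = θ'−θ = 0.498065;  (v·dt/L) = 10.6000·0.25/2.7 = 0.981481
tan δ = Δθ·L/(v·dt) = 0.507462  →  δ = 0.4696

δ = 0.4696, a = -0.7760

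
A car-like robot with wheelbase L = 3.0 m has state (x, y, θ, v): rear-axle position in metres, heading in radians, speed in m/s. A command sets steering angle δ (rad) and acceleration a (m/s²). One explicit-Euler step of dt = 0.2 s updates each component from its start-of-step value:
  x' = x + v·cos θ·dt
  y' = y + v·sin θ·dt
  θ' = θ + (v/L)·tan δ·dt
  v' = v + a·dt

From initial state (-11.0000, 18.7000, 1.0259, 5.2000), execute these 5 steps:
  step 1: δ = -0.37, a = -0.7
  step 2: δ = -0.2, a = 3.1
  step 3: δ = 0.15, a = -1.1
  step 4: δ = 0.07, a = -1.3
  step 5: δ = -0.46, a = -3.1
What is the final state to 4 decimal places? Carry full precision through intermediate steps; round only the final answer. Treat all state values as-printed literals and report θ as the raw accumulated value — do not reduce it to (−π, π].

after step 1 (δ=-0.37, a=-0.7): (-10.460937, 19.589388, 0.891441, 5.060000)
after step 2 (δ=-0.2, a=3.1): (-9.825106, 20.376702, 0.823060, 5.680000)
after step 3 (δ=0.15, a=-1.1): (-9.052648, 21.209651, 0.880290, 5.460000)
after step 4 (δ=0.07, a=-1.3): (-8.357123, 22.051499, 0.905811, 5.200000)
after step 5 (δ=-0.46, a=-3.1): (-7.715394, 22.869903, 0.734056, 4.580000)

(-7.7154, 22.8699, 0.7341, 4.5800)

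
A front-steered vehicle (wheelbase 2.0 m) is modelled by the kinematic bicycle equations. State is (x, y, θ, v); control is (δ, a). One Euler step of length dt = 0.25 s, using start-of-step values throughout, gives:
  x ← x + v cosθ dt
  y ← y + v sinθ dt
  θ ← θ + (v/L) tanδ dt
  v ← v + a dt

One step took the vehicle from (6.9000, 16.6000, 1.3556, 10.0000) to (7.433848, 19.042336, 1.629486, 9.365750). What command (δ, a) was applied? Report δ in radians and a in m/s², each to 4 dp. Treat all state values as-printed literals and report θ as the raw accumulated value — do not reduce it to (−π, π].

a = (v'−v)/dt = (-0.634250)/0.25 = -2.5370
Δθ = θ'−θ = 0.273886;  (v·dt/L) = 10.0000·0.25/2.0 = 1.250000
tan δ = Δθ·L/(v·dt) = 0.219109  →  δ = 0.2157

δ = 0.2157, a = -2.5370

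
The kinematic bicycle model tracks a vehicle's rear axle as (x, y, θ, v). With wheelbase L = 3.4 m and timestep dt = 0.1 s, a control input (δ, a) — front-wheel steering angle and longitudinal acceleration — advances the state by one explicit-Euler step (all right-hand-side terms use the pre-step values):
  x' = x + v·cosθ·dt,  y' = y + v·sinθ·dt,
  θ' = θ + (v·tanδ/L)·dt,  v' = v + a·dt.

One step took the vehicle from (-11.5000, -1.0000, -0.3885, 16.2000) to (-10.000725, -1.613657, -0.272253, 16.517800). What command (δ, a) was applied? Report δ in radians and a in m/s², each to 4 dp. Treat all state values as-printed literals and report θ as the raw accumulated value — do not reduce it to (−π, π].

a = (v'−v)/dt = (0.317800)/0.1 = 3.1780
Δθ = θ'−θ = 0.116247;  (v·dt/L) = 16.2000·0.1/3.4 = 0.476471
tan δ = Δθ·L/(v·dt) = 0.243975  →  δ = 0.2393

δ = 0.2393, a = 3.1780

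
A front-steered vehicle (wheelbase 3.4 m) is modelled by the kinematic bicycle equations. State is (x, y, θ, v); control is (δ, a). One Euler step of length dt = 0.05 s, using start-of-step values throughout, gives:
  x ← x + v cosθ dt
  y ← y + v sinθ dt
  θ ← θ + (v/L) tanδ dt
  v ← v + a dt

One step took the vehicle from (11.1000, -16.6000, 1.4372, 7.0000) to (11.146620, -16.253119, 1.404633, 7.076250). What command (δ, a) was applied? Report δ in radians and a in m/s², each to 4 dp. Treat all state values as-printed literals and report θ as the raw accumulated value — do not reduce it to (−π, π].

a = (v'−v)/dt = (0.076250)/0.05 = 1.5250
Δθ = θ'−θ = -0.032567;  (v·dt/L) = 7.0000·0.05/3.4 = 0.102941
tan δ = Δθ·L/(v·dt) = -0.316365  →  δ = -0.3064

δ = -0.3064, a = 1.5250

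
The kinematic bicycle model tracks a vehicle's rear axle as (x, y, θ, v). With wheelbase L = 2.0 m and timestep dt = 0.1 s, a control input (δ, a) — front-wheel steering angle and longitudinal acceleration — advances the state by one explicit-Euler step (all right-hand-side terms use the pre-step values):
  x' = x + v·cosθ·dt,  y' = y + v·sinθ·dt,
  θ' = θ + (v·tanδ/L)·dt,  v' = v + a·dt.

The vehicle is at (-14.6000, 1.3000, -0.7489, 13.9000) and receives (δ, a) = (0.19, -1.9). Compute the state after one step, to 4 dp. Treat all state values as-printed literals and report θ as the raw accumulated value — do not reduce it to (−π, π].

(-13.5819, 0.3536, -0.6152, 13.7100)

x' = -14.6000 + 13.9000·cos(-0.7489)·0.1 = -13.5819
y' = 1.3000 + 13.9000·sin(-0.7489)·0.1 = 0.3536
θ' = -0.7489 + (13.9000/2.0)·tan(0.19)·0.1 = -0.6152
v' = 13.9000 − 1.9000·0.1 = 13.7100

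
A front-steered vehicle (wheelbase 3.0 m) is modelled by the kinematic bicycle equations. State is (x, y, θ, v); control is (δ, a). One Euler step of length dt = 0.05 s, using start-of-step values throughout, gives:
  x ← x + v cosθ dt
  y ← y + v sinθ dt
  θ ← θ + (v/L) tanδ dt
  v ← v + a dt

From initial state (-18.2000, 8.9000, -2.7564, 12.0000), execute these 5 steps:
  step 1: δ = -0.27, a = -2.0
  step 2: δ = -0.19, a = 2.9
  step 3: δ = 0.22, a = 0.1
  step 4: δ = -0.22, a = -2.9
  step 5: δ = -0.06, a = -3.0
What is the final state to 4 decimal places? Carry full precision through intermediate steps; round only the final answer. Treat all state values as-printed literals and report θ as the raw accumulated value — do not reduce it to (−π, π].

after step 1 (δ=-0.27, a=-2.0): (-18.756036, 8.674557, -2.811752, 11.900000)
after step 2 (δ=-0.19, a=2.9): (-19.318961, 8.481841, -2.849895, 12.045000)
after step 3 (δ=0.22, a=0.1): (-19.895771, 8.308647, -2.805003, 12.050000)
after step 4 (δ=-0.22, a=-2.9): (-20.464462, 8.109660, -2.849914, 11.905000)
after step 5 (δ=-0.06, a=-3.0): (-21.034570, 7.938489, -2.861833, 11.755000)

(-21.0346, 7.9385, -2.8618, 11.7550)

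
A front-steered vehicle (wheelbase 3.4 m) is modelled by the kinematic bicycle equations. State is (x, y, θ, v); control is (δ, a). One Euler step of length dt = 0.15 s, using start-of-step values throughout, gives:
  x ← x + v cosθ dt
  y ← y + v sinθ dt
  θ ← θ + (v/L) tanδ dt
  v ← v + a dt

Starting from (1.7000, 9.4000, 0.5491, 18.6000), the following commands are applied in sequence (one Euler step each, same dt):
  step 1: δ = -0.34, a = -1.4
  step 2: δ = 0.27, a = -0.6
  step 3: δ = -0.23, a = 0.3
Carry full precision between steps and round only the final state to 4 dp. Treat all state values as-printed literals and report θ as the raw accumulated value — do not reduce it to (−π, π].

after step 1 (δ=-0.34, a=-1.4): (4.079855, 10.856156, 0.258828, 18.390000)
after step 2 (δ=0.27, a=-0.6): (6.746471, 11.562187, 0.483368, 18.300000)
after step 3 (δ=-0.23, a=0.3): (9.176989, 12.837964, 0.294332, 18.345000)

(9.1770, 12.8380, 0.2943, 18.3450)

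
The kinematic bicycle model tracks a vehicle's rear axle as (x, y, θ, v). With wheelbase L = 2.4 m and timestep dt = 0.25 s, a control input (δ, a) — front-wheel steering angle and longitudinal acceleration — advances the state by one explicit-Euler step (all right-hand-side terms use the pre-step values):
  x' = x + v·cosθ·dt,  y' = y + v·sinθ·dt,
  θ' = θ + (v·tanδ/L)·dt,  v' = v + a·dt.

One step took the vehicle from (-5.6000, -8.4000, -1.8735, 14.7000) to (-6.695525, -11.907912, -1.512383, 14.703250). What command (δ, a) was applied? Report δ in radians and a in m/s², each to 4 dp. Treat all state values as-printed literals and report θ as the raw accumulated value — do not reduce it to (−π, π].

a = (v'−v)/dt = (0.003250)/0.25 = 0.0130
Δθ = θ'−θ = 0.361117;  (v·dt/L) = 14.7000·0.25/2.4 = 1.531250
tan δ = Δθ·L/(v·dt) = 0.235832  →  δ = 0.2316

δ = 0.2316, a = 0.0130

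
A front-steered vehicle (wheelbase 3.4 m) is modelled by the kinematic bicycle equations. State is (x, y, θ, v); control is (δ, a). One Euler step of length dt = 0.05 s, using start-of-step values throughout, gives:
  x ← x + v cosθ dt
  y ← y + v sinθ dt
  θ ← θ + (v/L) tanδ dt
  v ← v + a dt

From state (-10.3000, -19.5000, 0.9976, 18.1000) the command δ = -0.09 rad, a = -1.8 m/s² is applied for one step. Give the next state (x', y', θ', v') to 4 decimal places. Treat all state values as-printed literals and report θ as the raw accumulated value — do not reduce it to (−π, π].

(-9.8092, -18.7396, 0.9736, 18.0100)

x' = -10.3000 + 18.1000·cos(0.9976)·0.05 = -9.8092
y' = -19.5000 + 18.1000·sin(0.9976)·0.05 = -18.7396
θ' = 0.9976 + (18.1000/3.4)·tan(-0.09)·0.05 = 0.9736
v' = 18.1000 − 1.8000·0.05 = 18.0100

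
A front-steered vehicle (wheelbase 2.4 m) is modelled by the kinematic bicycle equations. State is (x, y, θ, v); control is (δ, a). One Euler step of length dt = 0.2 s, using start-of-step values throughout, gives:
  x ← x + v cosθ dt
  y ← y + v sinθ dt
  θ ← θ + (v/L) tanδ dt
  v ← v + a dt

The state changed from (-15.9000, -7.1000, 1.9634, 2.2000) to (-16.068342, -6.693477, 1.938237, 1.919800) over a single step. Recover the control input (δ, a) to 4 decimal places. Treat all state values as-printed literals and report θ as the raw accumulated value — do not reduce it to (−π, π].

δ = -0.1364, a = -1.4010

a = (v'−v)/dt = (-0.280200)/0.2 = -1.4010
Δθ = θ'−θ = -0.025163;  (v·dt/L) = 2.2000·0.2/2.4 = 0.183333
tan δ = Δθ·L/(v·dt) = -0.137253  →  δ = -0.1364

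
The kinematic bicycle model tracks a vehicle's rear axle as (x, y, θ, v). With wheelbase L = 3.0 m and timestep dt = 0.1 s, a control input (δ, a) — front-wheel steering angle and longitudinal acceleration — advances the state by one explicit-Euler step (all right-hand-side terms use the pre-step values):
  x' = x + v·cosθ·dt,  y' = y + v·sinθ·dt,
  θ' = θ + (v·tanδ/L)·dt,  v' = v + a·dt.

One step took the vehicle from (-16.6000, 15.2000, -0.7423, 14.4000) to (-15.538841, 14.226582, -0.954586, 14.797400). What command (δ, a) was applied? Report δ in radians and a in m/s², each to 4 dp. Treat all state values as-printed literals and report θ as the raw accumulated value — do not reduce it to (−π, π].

δ = -0.4164, a = 3.9740

a = (v'−v)/dt = (0.397400)/0.1 = 3.9740
Δθ = θ'−θ = -0.212286;  (v·dt/L) = 14.4000·0.1/3.0 = 0.480000
tan δ = Δθ·L/(v·dt) = -0.442263  →  δ = -0.4164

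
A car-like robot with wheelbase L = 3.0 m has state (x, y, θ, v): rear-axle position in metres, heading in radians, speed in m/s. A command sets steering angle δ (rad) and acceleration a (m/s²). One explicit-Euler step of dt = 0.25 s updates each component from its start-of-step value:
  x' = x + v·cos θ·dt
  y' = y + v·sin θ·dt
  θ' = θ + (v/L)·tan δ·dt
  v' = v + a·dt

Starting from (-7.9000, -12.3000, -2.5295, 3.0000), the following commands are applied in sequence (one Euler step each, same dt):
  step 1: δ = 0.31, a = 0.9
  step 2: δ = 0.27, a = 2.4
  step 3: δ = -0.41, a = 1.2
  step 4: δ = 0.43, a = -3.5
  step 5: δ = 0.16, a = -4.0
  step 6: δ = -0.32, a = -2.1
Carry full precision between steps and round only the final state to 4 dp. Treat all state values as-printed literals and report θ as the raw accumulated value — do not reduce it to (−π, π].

(-11.6121, -15.5042, -2.3744, 1.7250)

after step 1 (δ=0.31, a=0.9): (-8.513836, -12.730936, -2.449418, 3.225000)
after step 2 (δ=0.27, a=2.4): (-9.134535, -13.245495, -2.375039, 3.825000)
after step 3 (δ=-0.41, a=1.2): (-9.823328, -13.908804, -2.513578, 4.125000)
after step 4 (δ=0.43, a=-3.5): (-10.657811, -14.514704, -2.355927, 3.250000)
after step 5 (δ=0.16, a=-4.0): (-11.232181, -15.089382, -2.312220, 2.250000)
after step 6 (δ=-0.32, a=-2.1): (-11.612059, -15.504230, -2.374356, 1.725000)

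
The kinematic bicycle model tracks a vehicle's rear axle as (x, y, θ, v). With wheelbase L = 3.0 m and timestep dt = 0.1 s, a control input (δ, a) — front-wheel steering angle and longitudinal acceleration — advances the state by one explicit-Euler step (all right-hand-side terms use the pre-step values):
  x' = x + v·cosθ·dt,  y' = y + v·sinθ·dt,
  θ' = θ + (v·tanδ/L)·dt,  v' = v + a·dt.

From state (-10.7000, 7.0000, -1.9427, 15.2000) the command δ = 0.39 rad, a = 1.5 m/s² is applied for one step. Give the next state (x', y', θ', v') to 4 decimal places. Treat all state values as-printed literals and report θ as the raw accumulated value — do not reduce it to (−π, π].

(-11.2524, 5.5839, -1.7344, 15.3500)

x' = -10.7000 + 15.2000·cos(-1.9427)·0.1 = -11.2524
y' = 7.0000 + 15.2000·sin(-1.9427)·0.1 = 5.5839
θ' = -1.9427 + (15.2000/3.0)·tan(0.39)·0.1 = -1.7344
v' = 15.2000 + 1.5000·0.1 = 15.3500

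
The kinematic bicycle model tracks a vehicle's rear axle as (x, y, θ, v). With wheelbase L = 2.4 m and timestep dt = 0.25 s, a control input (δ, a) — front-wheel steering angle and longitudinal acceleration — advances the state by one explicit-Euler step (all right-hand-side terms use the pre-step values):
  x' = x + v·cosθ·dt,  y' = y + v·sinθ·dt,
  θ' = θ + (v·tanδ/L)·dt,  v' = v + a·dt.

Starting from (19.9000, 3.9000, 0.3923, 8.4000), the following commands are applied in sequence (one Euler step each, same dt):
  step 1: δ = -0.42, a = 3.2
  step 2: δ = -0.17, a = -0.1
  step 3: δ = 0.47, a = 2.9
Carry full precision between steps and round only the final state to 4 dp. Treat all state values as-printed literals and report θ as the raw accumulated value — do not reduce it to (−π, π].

after step 1 (δ=-0.42, a=3.2): (21.840468, 4.702861, 0.001549, 9.200000)
after step 2 (δ=-0.17, a=-0.1): (24.140465, 4.706424, -0.162955, 9.175000)
after step 3 (δ=0.47, a=2.9): (26.403827, 4.334297, 0.322522, 9.900000)

(26.4038, 4.3343, 0.3225, 9.9000)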